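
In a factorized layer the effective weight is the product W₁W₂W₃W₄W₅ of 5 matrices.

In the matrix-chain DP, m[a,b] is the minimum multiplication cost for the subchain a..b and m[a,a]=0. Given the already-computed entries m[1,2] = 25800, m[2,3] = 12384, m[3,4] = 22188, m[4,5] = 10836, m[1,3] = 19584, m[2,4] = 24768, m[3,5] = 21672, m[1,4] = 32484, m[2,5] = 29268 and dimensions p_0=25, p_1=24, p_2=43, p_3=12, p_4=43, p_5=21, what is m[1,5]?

m[1,5] = min over k∈[1,4] of m[1,k]+m[k+1,5]+p_{0}·p_k·p_{5}.
k=1: 0 + 29268 + 25·24·21 = 41868; k=2: 25800 + 21672 + 25·43·21 = 70047; k=3: 19584 + 10836 + 25·12·21 = 36720; k=4: 32484 + 0 + 25·43·21 = 55059.
Minimum: 36720 at k=3.

36720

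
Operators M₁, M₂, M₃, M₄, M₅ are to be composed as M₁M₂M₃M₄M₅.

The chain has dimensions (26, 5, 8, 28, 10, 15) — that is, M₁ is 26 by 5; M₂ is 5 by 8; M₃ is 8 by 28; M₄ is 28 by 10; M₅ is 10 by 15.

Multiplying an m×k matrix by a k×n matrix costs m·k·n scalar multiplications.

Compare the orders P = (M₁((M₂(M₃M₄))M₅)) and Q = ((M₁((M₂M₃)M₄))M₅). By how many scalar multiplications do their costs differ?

2380

Order P = (M₁((M₂(M₃M₄))M₅)): (M₃M₄): 8×28 by 28×10 → 8×10, cost 8·28·10 = 2240; (M₂(M₃M₄)): 5×8 by 8×10 → 5×10, cost 5·8·10 = 400; cumulative 2640; ((M₂(M₃M₄))M₅): 5×10 by 10×15 → 5×15, cost 5·10·15 = 750; cumulative 3390; (M₁((M₂(M₃M₄))M₅)): 26×5 by 5×15 → 26×15, cost 26·5·15 = 1950; cumulative 5340. Total 5340.
Order Q = ((M₁((M₂M₃)M₄))M₅): (M₂M₃): 5×8 by 8×28 → 5×28, cost 5·8·28 = 1120; ((M₂M₃)M₄): 5×28 by 28×10 → 5×10, cost 5·28·10 = 1400; cumulative 2520; (M₁((M₂M₃)M₄)): 26×5 by 5×10 → 26×10, cost 26·5·10 = 1300; cumulative 3820; ((M₁((M₂M₃)M₄))M₅): 26×10 by 10×15 → 26×15, cost 26·10·15 = 3900; cumulative 7720. Total 7720.
Difference: |5340 − 7720| = 2380.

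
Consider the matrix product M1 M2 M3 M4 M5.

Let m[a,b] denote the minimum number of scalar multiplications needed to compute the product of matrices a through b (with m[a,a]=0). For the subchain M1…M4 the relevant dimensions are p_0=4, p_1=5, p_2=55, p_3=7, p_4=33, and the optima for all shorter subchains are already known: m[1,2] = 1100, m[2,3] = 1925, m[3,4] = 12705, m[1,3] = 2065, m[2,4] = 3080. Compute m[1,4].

2989

m[1,4] = min over k∈[1,3] of m[1,k]+m[k+1,4]+p_{0}·p_k·p_{4}.
k=1: 0 + 3080 + 4·5·33 = 3740; k=2: 1100 + 12705 + 4·55·33 = 21065; k=3: 2065 + 0 + 4·7·33 = 2989.
Minimum: 2989 at k=3.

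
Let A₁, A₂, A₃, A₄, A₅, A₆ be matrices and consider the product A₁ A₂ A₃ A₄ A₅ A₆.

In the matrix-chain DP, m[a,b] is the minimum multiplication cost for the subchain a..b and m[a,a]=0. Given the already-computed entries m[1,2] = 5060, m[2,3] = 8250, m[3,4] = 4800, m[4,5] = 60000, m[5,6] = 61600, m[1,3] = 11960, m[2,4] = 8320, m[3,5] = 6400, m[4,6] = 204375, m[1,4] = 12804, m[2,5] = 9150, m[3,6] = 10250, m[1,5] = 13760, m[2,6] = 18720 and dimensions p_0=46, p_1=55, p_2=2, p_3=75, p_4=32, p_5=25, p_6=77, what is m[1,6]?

m[1,6] = min over k∈[1,5] of m[1,k]+m[k+1,6]+p_{0}·p_k·p_{6}.
k=1: 0 + 18720 + 46·55·77 = 213530; k=2: 5060 + 10250 + 46·2·77 = 22394; k=3: 11960 + 204375 + 46·75·77 = 481985; k=4: 12804 + 61600 + 46·32·77 = 187748; k=5: 13760 + 0 + 46·25·77 = 102310.
Minimum: 22394 at k=2.

22394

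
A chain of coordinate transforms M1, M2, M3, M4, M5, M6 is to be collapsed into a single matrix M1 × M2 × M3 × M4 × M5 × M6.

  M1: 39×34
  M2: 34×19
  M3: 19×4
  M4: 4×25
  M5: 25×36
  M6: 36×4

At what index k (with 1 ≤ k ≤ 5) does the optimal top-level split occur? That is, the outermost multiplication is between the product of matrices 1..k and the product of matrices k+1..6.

Adjacent pairs: M1M2 = 39·34·19 = 25194; M2M3 = 34·19·4 = 2584; M3M4 = 19·4·25 = 1900; M4M5 = 4·25·36 = 3600; M5M6 = 25·36·4 = 3600.
Length 3: M1..M3: k=1: 0+2584+39·34·4=7888; k=2: 25194+0+39·19·4=28158 → min 7888 | M2..M4: k=2: 0+1900+34·19·25=18050; k=3: 2584+0+34·4·25=5984 → min 5984 | M3..M5: k=3: 0+3600+19·4·36=6336; k=4: 1900+0+19·25·36=19000 → min 6336 | M4..M6: k=4: 0+3600+4·25·4=4000; k=5: 3600+0+4·36·4=4176 → min 4000.
Length 4: M1..M4: k=1: 0+5984+39·34·25=39134; k=2: 25194+1900+39·19·25=45619; k=3: 7888+0+39·4·25=11788 → min 11788 | M2..M5: k=2: 0+6336+34·19·36=29592; k=3: 2584+3600+34·4·36=11080; k=4: 5984+0+34·25·36=36584 → min 11080 | M3..M6: k=3: 0+4000+19·4·4=4304; k=4: 1900+3600+19·25·4=7400; k=5: 6336+0+19·36·4=9072 → min 4304.
Length 5: M1..M5: k=1: 0+11080+39·34·36=58816; k=2: 25194+6336+39·19·36=58206; k=3: 7888+3600+39·4·36=17104; k=4: 11788+0+39·25·36=46888 → min 17104 | M2..M6: k=2: 0+4304+34·19·4=6888; k=3: 2584+4000+34·4·4=7128; k=4: 5984+3600+34·25·4=12984; k=5: 11080+0+34·36·4=15976 → min 6888.
Top-level splits: k=1: (M1..M1)·(M2..M6) → 0+6888+39·34·4 = 12192; k=2: (M1..M2)·(M3..M6) → 25194+4304+39·19·4 = 32462; k=3: (M1..M3)·(M4..M6) → 7888+4000+39·4·4 = 12512; k=4: (M1..M4)·(M5..M6) → 11788+3600+39·25·4 = 19288; k=5: (M1..M5)·(M6..M6) → 17104+0+39·36·4 = 22720.
Best split is after M1, i.e. k = 1.

1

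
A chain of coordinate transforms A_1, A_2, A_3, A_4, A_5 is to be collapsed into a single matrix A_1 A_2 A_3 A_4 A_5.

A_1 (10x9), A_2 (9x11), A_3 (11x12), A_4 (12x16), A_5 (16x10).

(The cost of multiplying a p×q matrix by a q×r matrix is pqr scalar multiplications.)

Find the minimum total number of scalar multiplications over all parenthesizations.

Adjacent pairs: A_1A_2 = 10·9·11 = 990; A_2A_3 = 9·11·12 = 1188; A_3A_4 = 11·12·16 = 2112; A_4A_5 = 12·16·10 = 1920.
Length 3: A_1..A_3: k=1: 0+1188+10·9·12=2268; k=2: 990+0+10·11·12=2310 → min 2268 | A_2..A_4: k=2: 0+2112+9·11·16=3696; k=3: 1188+0+9·12·16=2916 → min 2916 | A_3..A_5: k=3: 0+1920+11·12·10=3240; k=4: 2112+0+11·16·10=3872 → min 3240.
Length 4: A_1..A_4: k=1: 0+2916+10·9·16=4356; k=2: 990+2112+10·11·16=4862; k=3: 2268+0+10·12·16=4188 → min 4188 | A_2..A_5: k=2: 0+3240+9·11·10=4230; k=3: 1188+1920+9·12·10=4188; k=4: 2916+0+9·16·10=4356 → min 4188.
Length 5: A_1..A_5: k=1: 0+4188+10·9·10=5088; k=2: 990+3240+10·11·10=5330; k=3: 2268+1920+10·12·10=5388; k=4: 4188+0+10·16·10=5788 → min 5088.
Optimal order: (A_1 ((A_2 A_3) (A_4 A_5))) with cost 5088.

5088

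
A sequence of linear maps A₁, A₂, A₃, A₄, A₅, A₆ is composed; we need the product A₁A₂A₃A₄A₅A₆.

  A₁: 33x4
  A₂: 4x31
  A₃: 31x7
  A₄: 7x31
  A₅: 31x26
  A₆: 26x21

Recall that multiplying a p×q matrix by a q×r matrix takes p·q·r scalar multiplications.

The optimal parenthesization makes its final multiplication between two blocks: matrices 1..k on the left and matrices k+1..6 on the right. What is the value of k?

Adjacent pairs: A₁A₂ = 33·4·31 = 4092; A₂A₃ = 4·31·7 = 868; A₃A₄ = 31·7·31 = 6727; A₄A₅ = 7·31·26 = 5642; A₅A₆ = 31·26·21 = 16926.
Length 3: A₁..A₃: k=1: 0+868+33·4·7=1792; k=2: 4092+0+33·31·7=11253 → min 1792 | A₂..A₄: k=2: 0+6727+4·31·31=10571; k=3: 868+0+4·7·31=1736 → min 1736 | A₃..A₅: k=3: 0+5642+31·7·26=11284; k=4: 6727+0+31·31·26=31713 → min 11284 | A₄..A₆: k=4: 0+16926+7·31·21=21483; k=5: 5642+0+7·26·21=9464 → min 9464.
Length 4: A₁..A₄: k=1: 0+1736+33·4·31=5828; k=2: 4092+6727+33·31·31=42532; k=3: 1792+0+33·7·31=8953 → min 5828 | A₂..A₅: k=2: 0+11284+4·31·26=14508; k=3: 868+5642+4·7·26=7238; k=4: 1736+0+4·31·26=4960 → min 4960 | A₃..A₆: k=3: 0+9464+31·7·21=14021; k=4: 6727+16926+31·31·21=43834; k=5: 11284+0+31·26·21=28210 → min 14021.
Length 5: A₁..A₅: k=1: 0+4960+33·4·26=8392; k=2: 4092+11284+33·31·26=41974; k=3: 1792+5642+33·7·26=13440; k=4: 5828+0+33·31·26=32426 → min 8392 | A₂..A₆: k=2: 0+14021+4·31·21=16625; k=3: 868+9464+4·7·21=10920; k=4: 1736+16926+4·31·21=21266; k=5: 4960+0+4·26·21=7144 → min 7144.
Top-level splits: k=1: (A₁..A₁)·(A₂..A₆) → 0+7144+33·4·21 = 9916; k=2: (A₁..A₂)·(A₃..A₆) → 4092+14021+33·31·21 = 39596; k=3: (A₁..A₃)·(A₄..A₆) → 1792+9464+33·7·21 = 16107; k=4: (A₁..A₄)·(A₅..A₆) → 5828+16926+33·31·21 = 44237; k=5: (A₁..A₅)·(A₆..A₆) → 8392+0+33·26·21 = 26410.
Best split is after A₁, i.e. k = 1.

1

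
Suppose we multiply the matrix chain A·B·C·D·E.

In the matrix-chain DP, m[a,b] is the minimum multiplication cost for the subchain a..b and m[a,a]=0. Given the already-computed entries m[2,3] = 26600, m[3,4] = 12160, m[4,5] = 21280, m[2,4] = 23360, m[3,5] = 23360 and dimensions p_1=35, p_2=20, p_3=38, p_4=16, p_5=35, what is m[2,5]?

m[2,5] = min over k∈[2,4] of m[2,k]+m[k+1,5]+p_{1}·p_k·p_{5}.
k=2: 0 + 23360 + 35·20·35 = 47860; k=3: 26600 + 21280 + 35·38·35 = 94430; k=4: 23360 + 0 + 35·16·35 = 42960.
Minimum: 42960 at k=4.

42960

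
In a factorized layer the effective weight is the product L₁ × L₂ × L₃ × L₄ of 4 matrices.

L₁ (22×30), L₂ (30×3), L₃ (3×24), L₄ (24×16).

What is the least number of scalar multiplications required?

4188

Adjacent pairs: L₁L₂ = 22·30·3 = 1980; L₂L₃ = 30·3·24 = 2160; L₃L₄ = 3·24·16 = 1152.
Length 3: L₁..L₃: k=1: 0+2160+22·30·24=18000; k=2: 1980+0+22·3·24=3564 → min 3564 | L₂..L₄: k=2: 0+1152+30·3·16=2592; k=3: 2160+0+30·24·16=13680 → min 2592.
Length 4: L₁..L₄: k=1: 0+2592+22·30·16=13152; k=2: 1980+1152+22·3·16=4188; k=3: 3564+0+22·24·16=12012 → min 4188.
Optimal order: ((L₁ × L₂) × (L₃ × L₄)) with cost 4188.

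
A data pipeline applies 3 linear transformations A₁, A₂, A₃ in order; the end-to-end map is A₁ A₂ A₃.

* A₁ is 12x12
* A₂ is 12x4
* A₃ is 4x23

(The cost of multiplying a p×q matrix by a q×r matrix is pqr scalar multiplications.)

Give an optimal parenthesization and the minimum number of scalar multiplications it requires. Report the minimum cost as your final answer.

(A₁ (A₂ A₃)): cost 4416.
((A₁ A₂) A₃): cost 1680.
Optimal: ((A₁ A₂) A₃) with cost 1680.

1680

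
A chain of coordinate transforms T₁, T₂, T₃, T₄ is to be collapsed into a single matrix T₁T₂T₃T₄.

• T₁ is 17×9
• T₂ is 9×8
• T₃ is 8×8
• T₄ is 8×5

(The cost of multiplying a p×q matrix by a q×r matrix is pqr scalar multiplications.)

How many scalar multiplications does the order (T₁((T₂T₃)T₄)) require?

1701

(T₂T₃): 9×8 by 8×8 → 9×8, cost 9·8·8 = 576
((T₂T₃)T₄): 9×8 by 8×5 → 9×5, cost 9·8·5 = 360; cumulative 936
(T₁((T₂T₃)T₄)): 17×9 by 9×5 → 17×5, cost 17·9·5 = 765; cumulative 1701
Total: 1701 scalar multiplications.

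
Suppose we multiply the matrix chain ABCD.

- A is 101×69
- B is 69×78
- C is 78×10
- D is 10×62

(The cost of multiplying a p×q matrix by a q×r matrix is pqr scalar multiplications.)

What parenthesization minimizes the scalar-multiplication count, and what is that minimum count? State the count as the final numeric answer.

Adjacent pairs: AB = 101·69·78 = 543582; BC = 69·78·10 = 53820; CD = 78·10·62 = 48360.
Length 3: A..C: k=1: 0+53820+101·69·10=123510; k=2: 543582+0+101·78·10=622362 → min 123510 | B..D: k=2: 0+48360+69·78·62=382044; k=3: 53820+0+69·10·62=96600 → min 96600.
Length 4: A..D: k=1: 0+96600+101·69·62=528678; k=2: 543582+48360+101·78·62=1080378; k=3: 123510+0+101·10·62=186130 → min 186130.
Optimal parenthesization: ((A(BC))D) with cost 186130.

186130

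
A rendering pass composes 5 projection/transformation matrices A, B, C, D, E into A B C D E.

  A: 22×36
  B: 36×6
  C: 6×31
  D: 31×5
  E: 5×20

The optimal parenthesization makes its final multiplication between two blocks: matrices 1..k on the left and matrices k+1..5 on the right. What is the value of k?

4

Adjacent pairs: AB = 22·36·6 = 4752; BC = 36·6·31 = 6696; CD = 6·31·5 = 930; DE = 31·5·20 = 3100.
Length 3: A..C: k=1: 0+6696+22·36·31=31248; k=2: 4752+0+22·6·31=8844 → min 8844 | B..D: k=2: 0+930+36·6·5=2010; k=3: 6696+0+36·31·5=12276 → min 2010 | C..E: k=3: 0+3100+6·31·20=6820; k=4: 930+0+6·5·20=1530 → min 1530.
Length 4: A..D: k=1: 0+2010+22·36·5=5970; k=2: 4752+930+22·6·5=6342; k=3: 8844+0+22·31·5=12254 → min 5970 | B..E: k=2: 0+1530+36·6·20=5850; k=3: 6696+3100+36·31·20=32116; k=4: 2010+0+36·5·20=5610 → min 5610.
Top-level splits: k=1: (A..A)·(B..E) → 0+5610+22·36·20 = 21450; k=2: (A..B)·(C..E) → 4752+1530+22·6·20 = 8922; k=3: (A..C)·(D..E) → 8844+3100+22·31·20 = 25584; k=4: (A..D)·(E..E) → 5970+0+22·5·20 = 8170.
Best split is after D, i.e. k = 4.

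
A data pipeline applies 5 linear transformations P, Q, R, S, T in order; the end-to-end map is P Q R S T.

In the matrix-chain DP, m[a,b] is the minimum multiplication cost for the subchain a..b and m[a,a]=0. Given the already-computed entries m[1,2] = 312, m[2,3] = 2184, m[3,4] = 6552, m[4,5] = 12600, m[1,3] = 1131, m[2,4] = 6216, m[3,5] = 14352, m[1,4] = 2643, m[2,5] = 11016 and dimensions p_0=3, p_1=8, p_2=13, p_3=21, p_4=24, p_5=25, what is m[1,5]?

m[1,5] = min over k∈[1,4] of m[1,k]+m[k+1,5]+p_{0}·p_k·p_{5}.
k=1: 0 + 11016 + 3·8·25 = 11616; k=2: 312 + 14352 + 3·13·25 = 15639; k=3: 1131 + 12600 + 3·21·25 = 15306; k=4: 2643 + 0 + 3·24·25 = 4443.
Minimum: 4443 at k=4.

4443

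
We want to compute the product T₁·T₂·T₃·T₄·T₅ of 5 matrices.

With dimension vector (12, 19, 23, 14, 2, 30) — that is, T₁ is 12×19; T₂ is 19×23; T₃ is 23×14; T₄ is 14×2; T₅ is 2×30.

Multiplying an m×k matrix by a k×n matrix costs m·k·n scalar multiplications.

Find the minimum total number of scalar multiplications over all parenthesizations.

Adjacent pairs: T₁T₂ = 12·19·23 = 5244; T₂T₃ = 19·23·14 = 6118; T₃T₄ = 23·14·2 = 644; T₄T₅ = 14·2·30 = 840.
Length 3: T₁..T₃: k=1: 0+6118+12·19·14=9310; k=2: 5244+0+12·23·14=9108 → min 9108 | T₂..T₄: k=2: 0+644+19·23·2=1518; k=3: 6118+0+19·14·2=6650 → min 1518 | T₃..T₅: k=3: 0+840+23·14·30=10500; k=4: 644+0+23·2·30=2024 → min 2024.
Length 4: T₁..T₄: k=1: 0+1518+12·19·2=1974; k=2: 5244+644+12·23·2=6440; k=3: 9108+0+12·14·2=9444 → min 1974 | T₂..T₅: k=2: 0+2024+19·23·30=15134; k=3: 6118+840+19·14·30=14938; k=4: 1518+0+19·2·30=2658 → min 2658.
Length 5: T₁..T₅: k=1: 0+2658+12·19·30=9498; k=2: 5244+2024+12·23·30=15548; k=3: 9108+840+12·14·30=14988; k=4: 1974+0+12·2·30=2694 → min 2694.
Optimal order: ((T₁·(T₂·(T₃·T₄)))·T₅) with cost 2694.

2694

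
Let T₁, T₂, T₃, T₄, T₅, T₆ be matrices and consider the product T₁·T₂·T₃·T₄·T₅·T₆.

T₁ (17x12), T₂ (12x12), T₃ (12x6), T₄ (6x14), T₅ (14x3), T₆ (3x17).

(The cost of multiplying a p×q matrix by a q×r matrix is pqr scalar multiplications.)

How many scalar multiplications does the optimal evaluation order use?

2379

Adjacent pairs: T₁T₂ = 17·12·12 = 2448; T₂T₃ = 12·12·6 = 864; T₃T₄ = 12·6·14 = 1008; T₄T₅ = 6·14·3 = 252; T₅T₆ = 14·3·17 = 714.
Length 3: T₁..T₃: k=1: 0+864+17·12·6=2088; k=2: 2448+0+17·12·6=3672 → min 2088 | T₂..T₄: k=2: 0+1008+12·12·14=3024; k=3: 864+0+12·6·14=1872 → min 1872 | T₃..T₅: k=3: 0+252+12·6·3=468; k=4: 1008+0+12·14·3=1512 → min 468 | T₄..T₆: k=4: 0+714+6·14·17=2142; k=5: 252+0+6·3·17=558 → min 558.
Length 4: T₁..T₄: k=1: 0+1872+17·12·14=4728; k=2: 2448+1008+17·12·14=6312; k=3: 2088+0+17·6·14=3516 → min 3516 | T₂..T₅: k=2: 0+468+12·12·3=900; k=3: 864+252+12·6·3=1332; k=4: 1872+0+12·14·3=2376 → min 900 | T₃..T₆: k=3: 0+558+12·6·17=1782; k=4: 1008+714+12·14·17=4578; k=5: 468+0+12·3·17=1080 → min 1080.
Length 5: T₁..T₅: k=1: 0+900+17·12·3=1512; k=2: 2448+468+17·12·3=3528; k=3: 2088+252+17·6·3=2646; k=4: 3516+0+17·14·3=4230 → min 1512 | T₂..T₆: k=2: 0+1080+12·12·17=3528; k=3: 864+558+12·6·17=2646; k=4: 1872+714+12·14·17=5442; k=5: 900+0+12·3·17=1512 → min 1512.
Length 6: T₁..T₆: k=1: 0+1512+17·12·17=4980; k=2: 2448+1080+17·12·17=6996; k=3: 2088+558+17·6·17=4380; k=4: 3516+714+17·14·17=8276; k=5: 1512+0+17·3·17=2379 → min 2379.
Optimal order: ((T₁·(T₂·(T₃·(T₄·T₅))))·T₆) with cost 2379.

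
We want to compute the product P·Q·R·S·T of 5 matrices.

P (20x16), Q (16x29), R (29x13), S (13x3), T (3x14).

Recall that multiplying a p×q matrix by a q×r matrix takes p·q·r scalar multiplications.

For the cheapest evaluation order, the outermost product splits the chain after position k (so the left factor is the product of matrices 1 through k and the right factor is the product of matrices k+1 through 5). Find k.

4

Adjacent pairs: PQ = 20·16·29 = 9280; QR = 16·29·13 = 6032; RS = 29·13·3 = 1131; ST = 13·3·14 = 546.
Length 3: P..R: k=1: 0+6032+20·16·13=10192; k=2: 9280+0+20·29·13=16820 → min 10192 | Q..S: k=2: 0+1131+16·29·3=2523; k=3: 6032+0+16·13·3=6656 → min 2523 | R..T: k=3: 0+546+29·13·14=5824; k=4: 1131+0+29·3·14=2349 → min 2349.
Length 4: P..S: k=1: 0+2523+20·16·3=3483; k=2: 9280+1131+20·29·3=12151; k=3: 10192+0+20·13·3=10972 → min 3483 | Q..T: k=2: 0+2349+16·29·14=8845; k=3: 6032+546+16·13·14=9490; k=4: 2523+0+16·3·14=3195 → min 3195.
Top-level splits: k=1: (P..P)·(Q..T) → 0+3195+20·16·14 = 7675; k=2: (P..Q)·(R..T) → 9280+2349+20·29·14 = 19749; k=3: (P..R)·(S..T) → 10192+546+20·13·14 = 14378; k=4: (P..S)·(T..T) → 3483+0+20·3·14 = 4323.
Best split is after S, i.e. k = 4.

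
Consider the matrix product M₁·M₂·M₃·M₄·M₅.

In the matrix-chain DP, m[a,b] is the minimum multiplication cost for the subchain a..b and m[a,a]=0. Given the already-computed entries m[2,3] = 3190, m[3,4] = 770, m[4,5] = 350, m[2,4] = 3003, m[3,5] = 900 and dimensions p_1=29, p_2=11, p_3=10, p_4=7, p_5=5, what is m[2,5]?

2495

m[2,5] = min over k∈[2,4] of m[2,k]+m[k+1,5]+p_{1}·p_k·p_{5}.
k=2: 0 + 900 + 29·11·5 = 2495; k=3: 3190 + 350 + 29·10·5 = 4990; k=4: 3003 + 0 + 29·7·5 = 4018.
Minimum: 2495 at k=2.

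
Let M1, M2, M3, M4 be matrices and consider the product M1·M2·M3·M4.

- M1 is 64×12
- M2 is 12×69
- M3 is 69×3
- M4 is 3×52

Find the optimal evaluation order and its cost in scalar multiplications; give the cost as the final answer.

14772

Adjacent pairs: M1M2 = 64·12·69 = 52992; M2M3 = 12·69·3 = 2484; M3M4 = 69·3·52 = 10764.
Length 3: M1..M3: k=1: 0+2484+64·12·3=4788; k=2: 52992+0+64·69·3=66240 → min 4788 | M2..M4: k=2: 0+10764+12·69·52=53820; k=3: 2484+0+12·3·52=4356 → min 4356.
Length 4: M1..M4: k=1: 0+4356+64·12·52=44292; k=2: 52992+10764+64·69·52=293388; k=3: 4788+0+64·3·52=14772 → min 14772.
Optimal parenthesization: ((M1·(M2·M3))·M4) with cost 14772.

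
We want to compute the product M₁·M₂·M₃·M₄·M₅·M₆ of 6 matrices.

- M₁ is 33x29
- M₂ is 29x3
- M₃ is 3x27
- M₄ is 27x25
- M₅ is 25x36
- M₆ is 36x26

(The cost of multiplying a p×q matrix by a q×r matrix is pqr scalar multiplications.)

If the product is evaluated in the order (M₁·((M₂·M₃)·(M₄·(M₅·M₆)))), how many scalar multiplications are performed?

88539

(M₂·M₃): 29×3 by 3×27 → 29×27, cost 29·3·27 = 2349
(M₅·M₆): 25×36 by 36×26 → 25×26, cost 25·36·26 = 23400
(M₄·(M₅·M₆)): 27×25 by 25×26 → 27×26, cost 27·25·26 = 17550; cumulative 40950
((M₂·M₃)·(M₄·(M₅·M₆))): 29×27 by 27×26 → 29×26, cost 29·27·26 = 20358; cumulative 63657
(M₁·((M₂·M₃)·(M₄·(M₅·M₆)))): 33×29 by 29×26 → 33×26, cost 33·29·26 = 24882; cumulative 88539
Total: 88539 scalar multiplications.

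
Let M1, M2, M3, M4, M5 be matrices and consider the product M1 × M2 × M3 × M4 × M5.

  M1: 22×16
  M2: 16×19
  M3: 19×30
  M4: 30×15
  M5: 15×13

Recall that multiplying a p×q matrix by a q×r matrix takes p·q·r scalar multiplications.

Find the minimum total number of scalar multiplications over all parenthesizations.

Adjacent pairs: M1M2 = 22·16·19 = 6688; M2M3 = 16·19·30 = 9120; M3M4 = 19·30·15 = 8550; M4M5 = 30·15·13 = 5850.
Length 3: M1..M3: k=1: 0+9120+22·16·30=19680; k=2: 6688+0+22·19·30=19228 → min 19228 | M2..M4: k=2: 0+8550+16·19·15=13110; k=3: 9120+0+16·30·15=16320 → min 13110 | M3..M5: k=3: 0+5850+19·30·13=13260; k=4: 8550+0+19·15·13=12255 → min 12255.
Length 4: M1..M4: k=1: 0+13110+22·16·15=18390; k=2: 6688+8550+22·19·15=21508; k=3: 19228+0+22·30·15=29128 → min 18390 | M2..M5: k=2: 0+12255+16·19·13=16207; k=3: 9120+5850+16·30·13=21210; k=4: 13110+0+16·15·13=16230 → min 16207.
Length 5: M1..M5: k=1: 0+16207+22·16·13=20783; k=2: 6688+12255+22·19·13=24377; k=3: 19228+5850+22·30·13=33658; k=4: 18390+0+22·15·13=22680 → min 20783.
Optimal order: (M1 × (M2 × ((M3 × M4) × M5))) with cost 20783.

20783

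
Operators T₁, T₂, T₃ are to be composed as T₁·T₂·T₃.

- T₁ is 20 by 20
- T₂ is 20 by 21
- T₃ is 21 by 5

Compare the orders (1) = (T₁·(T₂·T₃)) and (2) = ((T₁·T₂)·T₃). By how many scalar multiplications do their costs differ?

6400

Order (1) = (T₁·(T₂·T₃)): (T₂·T₃): 20×21 by 21×5 → 20×5, cost 20·21·5 = 2100; (T₁·(T₂·T₃)): 20×20 by 20×5 → 20×5, cost 20·20·5 = 2000; cumulative 4100. Total 4100.
Order (2) = ((T₁·T₂)·T₃): (T₁·T₂): 20×20 by 20×21 → 20×21, cost 20·20·21 = 8400; ((T₁·T₂)·T₃): 20×21 by 21×5 → 20×5, cost 20·21·5 = 2100; cumulative 10500. Total 10500.
Difference: |4100 − 10500| = 6400.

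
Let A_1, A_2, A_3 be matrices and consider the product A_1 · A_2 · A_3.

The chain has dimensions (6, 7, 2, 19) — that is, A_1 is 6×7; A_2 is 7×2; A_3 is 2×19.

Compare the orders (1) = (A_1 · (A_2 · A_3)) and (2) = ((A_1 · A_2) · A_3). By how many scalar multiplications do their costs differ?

Order (1) = (A_1 · (A_2 · A_3)): (A_2 · A_3): 7×2 by 2×19 → 7×19, cost 7·2·19 = 266; (A_1 · (A_2 · A_3)): 6×7 by 7×19 → 6×19, cost 6·7·19 = 798; cumulative 1064. Total 1064.
Order (2) = ((A_1 · A_2) · A_3): (A_1 · A_2): 6×7 by 7×2 → 6×2, cost 6·7·2 = 84; ((A_1 · A_2) · A_3): 6×2 by 2×19 → 6×19, cost 6·2·19 = 228; cumulative 312. Total 312.
Difference: |1064 − 312| = 752.

752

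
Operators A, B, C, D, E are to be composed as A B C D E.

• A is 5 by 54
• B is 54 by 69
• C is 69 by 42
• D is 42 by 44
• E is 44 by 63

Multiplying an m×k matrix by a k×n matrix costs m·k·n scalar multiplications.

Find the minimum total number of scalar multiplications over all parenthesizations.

56220

Adjacent pairs: AB = 5·54·69 = 18630; BC = 54·69·42 = 156492; CD = 69·42·44 = 127512; DE = 42·44·63 = 116424.
Length 3: A..C: k=1: 0+156492+5·54·42=167832; k=2: 18630+0+5·69·42=33120 → min 33120 | B..D: k=2: 0+127512+54·69·44=291456; k=3: 156492+0+54·42·44=256284 → min 256284 | C..E: k=3: 0+116424+69·42·63=298998; k=4: 127512+0+69·44·63=318780 → min 298998.
Length 4: A..D: k=1: 0+256284+5·54·44=268164; k=2: 18630+127512+5·69·44=161322; k=3: 33120+0+5·42·44=42360 → min 42360 | B..E: k=2: 0+298998+54·69·63=533736; k=3: 156492+116424+54·42·63=415800; k=4: 256284+0+54·44·63=405972 → min 405972.
Length 5: A..E: k=1: 0+405972+5·54·63=422982; k=2: 18630+298998+5·69·63=339363; k=3: 33120+116424+5·42·63=162774; k=4: 42360+0+5·44·63=56220 → min 56220.
Optimal order: ((((A B) C) D) E) with cost 56220.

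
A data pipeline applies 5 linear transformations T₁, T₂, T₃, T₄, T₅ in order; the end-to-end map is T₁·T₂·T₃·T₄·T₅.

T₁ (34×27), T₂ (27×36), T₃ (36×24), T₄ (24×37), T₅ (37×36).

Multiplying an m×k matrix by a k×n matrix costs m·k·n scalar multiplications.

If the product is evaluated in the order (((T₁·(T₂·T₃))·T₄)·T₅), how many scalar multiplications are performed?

(T₂·T₃): 27×36 by 36×24 → 27×24, cost 27·36·24 = 23328
(T₁·(T₂·T₃)): 34×27 by 27×24 → 34×24, cost 34·27·24 = 22032; cumulative 45360
((T₁·(T₂·T₃))·T₄): 34×24 by 24×37 → 34×37, cost 34·24·37 = 30192; cumulative 75552
(((T₁·(T₂·T₃))·T₄)·T₅): 34×37 by 37×36 → 34×36, cost 34·37·36 = 45288; cumulative 120840
Total: 120840 scalar multiplications.

120840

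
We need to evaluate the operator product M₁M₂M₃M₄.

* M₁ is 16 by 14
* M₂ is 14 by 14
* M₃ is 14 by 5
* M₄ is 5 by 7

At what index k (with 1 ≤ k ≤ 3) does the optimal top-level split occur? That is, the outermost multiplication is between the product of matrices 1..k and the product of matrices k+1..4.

3

Adjacent pairs: M₁M₂ = 16·14·14 = 3136; M₂M₃ = 14·14·5 = 980; M₃M₄ = 14·5·7 = 490.
Length 3: M₁..M₃: k=1: 0+980+16·14·5=2100; k=2: 3136+0+16·14·5=4256 → min 2100 | M₂..M₄: k=2: 0+490+14·14·7=1862; k=3: 980+0+14·5·7=1470 → min 1470.
Top-level splits: k=1: (M₁..M₁)·(M₂..M₄) → 0+1470+16·14·7 = 3038; k=2: (M₁..M₂)·(M₃..M₄) → 3136+490+16·14·7 = 5194; k=3: (M₁..M₃)·(M₄..M₄) → 2100+0+16·5·7 = 2660.
Best split is after M₃, i.e. k = 3.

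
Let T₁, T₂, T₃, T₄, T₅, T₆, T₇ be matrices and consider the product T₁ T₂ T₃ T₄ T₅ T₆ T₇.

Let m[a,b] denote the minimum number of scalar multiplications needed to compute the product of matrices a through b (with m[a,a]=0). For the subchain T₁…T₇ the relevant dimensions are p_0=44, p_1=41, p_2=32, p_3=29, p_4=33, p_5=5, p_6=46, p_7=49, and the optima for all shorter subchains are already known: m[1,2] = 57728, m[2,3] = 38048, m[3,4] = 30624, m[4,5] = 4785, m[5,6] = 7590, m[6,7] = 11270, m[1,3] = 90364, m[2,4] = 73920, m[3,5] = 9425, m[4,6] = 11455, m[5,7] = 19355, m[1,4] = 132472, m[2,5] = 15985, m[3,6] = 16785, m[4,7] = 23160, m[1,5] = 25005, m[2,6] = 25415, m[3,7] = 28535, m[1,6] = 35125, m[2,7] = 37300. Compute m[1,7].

47055

m[1,7] = min over k∈[1,6] of m[1,k]+m[k+1,7]+p_{0}·p_k·p_{7}.
k=1: 0 + 37300 + 44·41·49 = 125696; k=2: 57728 + 28535 + 44·32·49 = 155255; k=3: 90364 + 23160 + 44·29·49 = 176048; k=4: 132472 + 19355 + 44·33·49 = 222975; k=5: 25005 + 11270 + 44·5·49 = 47055; k=6: 35125 + 0 + 44·46·49 = 134301.
Minimum: 47055 at k=5.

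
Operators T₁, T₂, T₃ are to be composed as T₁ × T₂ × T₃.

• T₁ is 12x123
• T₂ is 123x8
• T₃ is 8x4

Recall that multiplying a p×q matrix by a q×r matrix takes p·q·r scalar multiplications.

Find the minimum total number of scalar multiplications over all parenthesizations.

Order (T₁ × (T₂ × T₃)): (T₂ × T₃): 123×8 by 8×4 → 123×4, cost 123·8·4 = 3936; (T₁ × (T₂ × T₃)): 12×123 by 123×4 → 12×4, cost 12·123·4 = 5904; cumulative 9840. Total 9840.
Order ((T₁ × T₂) × T₃): (T₁ × T₂): 12×123 by 123×8 → 12×8, cost 12·123·8 = 11808; ((T₁ × T₂) × T₃): 12×8 by 8×4 → 12×4, cost 12·8·4 = 384; cumulative 12192. Total 12192.
Minimum: 9840.

9840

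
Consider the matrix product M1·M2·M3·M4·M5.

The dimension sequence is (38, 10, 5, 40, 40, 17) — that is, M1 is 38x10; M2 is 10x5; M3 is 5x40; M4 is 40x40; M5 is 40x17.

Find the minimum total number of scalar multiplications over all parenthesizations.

16530

Adjacent pairs: M1M2 = 38·10·5 = 1900; M2M3 = 10·5·40 = 2000; M3M4 = 5·40·40 = 8000; M4M5 = 40·40·17 = 27200.
Length 3: M1..M3: k=1: 0+2000+38·10·40=17200; k=2: 1900+0+38·5·40=9500 → min 9500 | M2..M4: k=2: 0+8000+10·5·40=10000; k=3: 2000+0+10·40·40=18000 → min 10000 | M3..M5: k=3: 0+27200+5·40·17=30600; k=4: 8000+0+5·40·17=11400 → min 11400.
Length 4: M1..M4: k=1: 0+10000+38·10·40=25200; k=2: 1900+8000+38·5·40=17500; k=3: 9500+0+38·40·40=70300 → min 17500 | M2..M5: k=2: 0+11400+10·5·17=12250; k=3: 2000+27200+10·40·17=36000; k=4: 10000+0+10·40·17=16800 → min 12250.
Length 5: M1..M5: k=1: 0+12250+38·10·17=18710; k=2: 1900+11400+38·5·17=16530; k=3: 9500+27200+38·40·17=62540; k=4: 17500+0+38·40·17=43340 → min 16530.
Optimal order: ((M1·M2)·((M3·M4)·M5)) with cost 16530.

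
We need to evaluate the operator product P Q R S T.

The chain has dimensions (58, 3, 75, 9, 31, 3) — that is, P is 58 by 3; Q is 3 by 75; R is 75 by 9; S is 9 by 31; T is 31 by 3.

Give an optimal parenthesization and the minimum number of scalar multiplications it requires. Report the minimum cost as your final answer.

Adjacent pairs: PQ = 58·3·75 = 13050; QR = 3·75·9 = 2025; RS = 75·9·31 = 20925; ST = 9·31·3 = 837.
Length 3: P..R: k=1: 0+2025+58·3·9=3591; k=2: 13050+0+58·75·9=52200 → min 3591 | Q..S: k=2: 0+20925+3·75·31=27900; k=3: 2025+0+3·9·31=2862 → min 2862 | R..T: k=3: 0+837+75·9·3=2862; k=4: 20925+0+75·31·3=27900 → min 2862.
Length 4: P..S: k=1: 0+2862+58·3·31=8256; k=2: 13050+20925+58·75·31=168825; k=3: 3591+0+58·9·31=19773 → min 8256 | Q..T: k=2: 0+2862+3·75·3=3537; k=3: 2025+837+3·9·3=2943; k=4: 2862+0+3·31·3=3141 → min 2943.
Length 5: P..T: k=1: 0+2943+58·3·3=3465; k=2: 13050+2862+58·75·3=28962; k=3: 3591+837+58·9·3=5994; k=4: 8256+0+58·31·3=13650 → min 3465.
Optimal parenthesization: (P ((Q R) (S T))) with cost 3465.

3465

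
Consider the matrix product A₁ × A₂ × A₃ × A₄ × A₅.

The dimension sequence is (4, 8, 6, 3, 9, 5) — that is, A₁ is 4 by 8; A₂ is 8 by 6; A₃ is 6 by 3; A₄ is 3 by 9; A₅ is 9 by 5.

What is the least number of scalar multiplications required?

435

Adjacent pairs: A₁A₂ = 4·8·6 = 192; A₂A₃ = 8·6·3 = 144; A₃A₄ = 6·3·9 = 162; A₄A₅ = 3·9·5 = 135.
Length 3: A₁..A₃: k=1: 0+144+4·8·3=240; k=2: 192+0+4·6·3=264 → min 240 | A₂..A₄: k=2: 0+162+8·6·9=594; k=3: 144+0+8·3·9=360 → min 360 | A₃..A₅: k=3: 0+135+6·3·5=225; k=4: 162+0+6·9·5=432 → min 225.
Length 4: A₁..A₄: k=1: 0+360+4·8·9=648; k=2: 192+162+4·6·9=570; k=3: 240+0+4·3·9=348 → min 348 | A₂..A₅: k=2: 0+225+8·6·5=465; k=3: 144+135+8·3·5=399; k=4: 360+0+8·9·5=720 → min 399.
Length 5: A₁..A₅: k=1: 0+399+4·8·5=559; k=2: 192+225+4·6·5=537; k=3: 240+135+4·3·5=435; k=4: 348+0+4·9·5=528 → min 435.
Optimal order: ((A₁ × (A₂ × A₃)) × (A₄ × A₅)) with cost 435.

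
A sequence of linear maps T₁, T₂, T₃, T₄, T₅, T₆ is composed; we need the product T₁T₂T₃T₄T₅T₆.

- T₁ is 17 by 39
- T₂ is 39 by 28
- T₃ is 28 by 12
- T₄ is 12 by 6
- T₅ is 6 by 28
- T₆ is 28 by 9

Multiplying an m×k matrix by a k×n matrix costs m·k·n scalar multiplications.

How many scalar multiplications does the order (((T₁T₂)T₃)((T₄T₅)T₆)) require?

31152

(T₁T₂): 17×39 by 39×28 → 17×28, cost 17·39·28 = 18564
((T₁T₂)T₃): 17×28 by 28×12 → 17×12, cost 17·28·12 = 5712; cumulative 24276
(T₄T₅): 12×6 by 6×28 → 12×28, cost 12·6·28 = 2016
((T₄T₅)T₆): 12×28 by 28×9 → 12×9, cost 12·28·9 = 3024; cumulative 5040
(((T₁T₂)T₃)((T₄T₅)T₆)): 17×12 by 12×9 → 17×9, cost 17·12·9 = 1836; cumulative 31152
Total: 31152 scalar multiplications.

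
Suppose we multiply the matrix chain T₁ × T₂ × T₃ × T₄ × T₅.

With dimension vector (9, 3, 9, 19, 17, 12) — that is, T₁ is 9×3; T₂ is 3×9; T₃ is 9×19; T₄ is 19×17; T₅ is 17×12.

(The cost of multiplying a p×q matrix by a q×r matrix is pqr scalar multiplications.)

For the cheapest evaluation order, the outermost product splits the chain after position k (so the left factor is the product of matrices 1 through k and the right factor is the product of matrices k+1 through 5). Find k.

Adjacent pairs: T₁T₂ = 9·3·9 = 243; T₂T₃ = 3·9·19 = 513; T₃T₄ = 9·19·17 = 2907; T₄T₅ = 19·17·12 = 3876.
Length 3: T₁..T₃: k=1: 0+513+9·3·19=1026; k=2: 243+0+9·9·19=1782 → min 1026 | T₂..T₄: k=2: 0+2907+3·9·17=3366; k=3: 513+0+3·19·17=1482 → min 1482 | T₃..T₅: k=3: 0+3876+9·19·12=5928; k=4: 2907+0+9·17·12=4743 → min 4743.
Length 4: T₁..T₄: k=1: 0+1482+9·3·17=1941; k=2: 243+2907+9·9·17=4527; k=3: 1026+0+9·19·17=3933 → min 1941 | T₂..T₅: k=2: 0+4743+3·9·12=5067; k=3: 513+3876+3·19·12=5073; k=4: 1482+0+3·17·12=2094 → min 2094.
Top-level splits: k=1: (T₁..T₁)·(T₂..T₅) → 0+2094+9·3·12 = 2418; k=2: (T₁..T₂)·(T₃..T₅) → 243+4743+9·9·12 = 5958; k=3: (T₁..T₃)·(T₄..T₅) → 1026+3876+9·19·12 = 6954; k=4: (T₁..T₄)·(T₅..T₅) → 1941+0+9·17·12 = 3777.
Best split is after T₁, i.e. k = 1.

1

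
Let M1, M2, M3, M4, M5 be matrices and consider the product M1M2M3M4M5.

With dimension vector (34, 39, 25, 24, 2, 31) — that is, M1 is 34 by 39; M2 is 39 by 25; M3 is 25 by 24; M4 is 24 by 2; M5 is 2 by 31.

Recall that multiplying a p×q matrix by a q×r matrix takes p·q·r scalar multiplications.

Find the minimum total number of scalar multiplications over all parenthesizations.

7910

Adjacent pairs: M1M2 = 34·39·25 = 33150; M2M3 = 39·25·24 = 23400; M3M4 = 25·24·2 = 1200; M4M5 = 24·2·31 = 1488.
Length 3: M1..M3: k=1: 0+23400+34·39·24=55224; k=2: 33150+0+34·25·24=53550 → min 53550 | M2..M4: k=2: 0+1200+39·25·2=3150; k=3: 23400+0+39·24·2=25272 → min 3150 | M3..M5: k=3: 0+1488+25·24·31=20088; k=4: 1200+0+25·2·31=2750 → min 2750.
Length 4: M1..M4: k=1: 0+3150+34·39·2=5802; k=2: 33150+1200+34·25·2=36050; k=3: 53550+0+34·24·2=55182 → min 5802 | M2..M5: k=2: 0+2750+39·25·31=32975; k=3: 23400+1488+39·24·31=53904; k=4: 3150+0+39·2·31=5568 → min 5568.
Length 5: M1..M5: k=1: 0+5568+34·39·31=46674; k=2: 33150+2750+34·25·31=62250; k=3: 53550+1488+34·24·31=80334; k=4: 5802+0+34·2·31=7910 → min 7910.
Optimal order: ((M1(M2(M3M4)))M5) with cost 7910.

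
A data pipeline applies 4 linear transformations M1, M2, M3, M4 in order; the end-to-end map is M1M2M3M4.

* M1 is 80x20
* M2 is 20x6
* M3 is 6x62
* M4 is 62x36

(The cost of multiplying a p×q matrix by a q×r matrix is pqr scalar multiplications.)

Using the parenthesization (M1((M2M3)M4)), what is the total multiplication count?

109680

(M2M3): 20×6 by 6×62 → 20×62, cost 20·6·62 = 7440
((M2M3)M4): 20×62 by 62×36 → 20×36, cost 20·62·36 = 44640; cumulative 52080
(M1((M2M3)M4)): 80×20 by 20×36 → 80×36, cost 80·20·36 = 57600; cumulative 109680
Total: 109680 scalar multiplications.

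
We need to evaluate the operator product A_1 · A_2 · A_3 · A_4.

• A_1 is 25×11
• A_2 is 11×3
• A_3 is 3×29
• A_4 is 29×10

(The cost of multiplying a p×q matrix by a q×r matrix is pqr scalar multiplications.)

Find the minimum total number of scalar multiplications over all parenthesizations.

2445

Adjacent pairs: A_1A_2 = 25·11·3 = 825; A_2A_3 = 11·3·29 = 957; A_3A_4 = 3·29·10 = 870.
Length 3: A_1..A_3: k=1: 0+957+25·11·29=8932; k=2: 825+0+25·3·29=3000 → min 3000 | A_2..A_4: k=2: 0+870+11·3·10=1200; k=3: 957+0+11·29·10=4147 → min 1200.
Length 4: A_1..A_4: k=1: 0+1200+25·11·10=3950; k=2: 825+870+25·3·10=2445; k=3: 3000+0+25·29·10=10250 → min 2445.
Optimal order: ((A_1 · A_2) · (A_3 · A_4)) with cost 2445.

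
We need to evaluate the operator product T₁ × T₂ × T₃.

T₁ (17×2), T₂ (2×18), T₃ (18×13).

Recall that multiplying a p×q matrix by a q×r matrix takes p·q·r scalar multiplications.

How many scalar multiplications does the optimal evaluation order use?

910

Order (T₁ × (T₂ × T₃)): (T₂ × T₃): 2×18 by 18×13 → 2×13, cost 2·18·13 = 468; (T₁ × (T₂ × T₃)): 17×2 by 2×13 → 17×13, cost 17·2·13 = 442; cumulative 910. Total 910.
Order ((T₁ × T₂) × T₃): (T₁ × T₂): 17×2 by 2×18 → 17×18, cost 17·2·18 = 612; ((T₁ × T₂) × T₃): 17×18 by 18×13 → 17×13, cost 17·18·13 = 3978; cumulative 4590. Total 4590.
Minimum: 910.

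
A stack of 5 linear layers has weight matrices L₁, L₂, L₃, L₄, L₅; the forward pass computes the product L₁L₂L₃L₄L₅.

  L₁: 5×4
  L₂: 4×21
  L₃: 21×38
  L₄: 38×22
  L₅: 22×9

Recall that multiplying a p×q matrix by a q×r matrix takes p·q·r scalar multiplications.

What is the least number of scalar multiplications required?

Adjacent pairs: L₁L₂ = 5·4·21 = 420; L₂L₃ = 4·21·38 = 3192; L₃L₄ = 21·38·22 = 17556; L₄L₅ = 38·22·9 = 7524.
Length 3: L₁..L₃: k=1: 0+3192+5·4·38=3952; k=2: 420+0+5·21·38=4410 → min 3952 | L₂..L₄: k=2: 0+17556+4·21·22=19404; k=3: 3192+0+4·38·22=6536 → min 6536 | L₃..L₅: k=3: 0+7524+21·38·9=14706; k=4: 17556+0+21·22·9=21714 → min 14706.
Length 4: L₁..L₄: k=1: 0+6536+5·4·22=6976; k=2: 420+17556+5·21·22=20286; k=3: 3952+0+5·38·22=8132 → min 6976 | L₂..L₅: k=2: 0+14706+4·21·9=15462; k=3: 3192+7524+4·38·9=12084; k=4: 6536+0+4·22·9=7328 → min 7328.
Length 5: L₁..L₅: k=1: 0+7328+5·4·9=7508; k=2: 420+14706+5·21·9=16071; k=3: 3952+7524+5·38·9=13186; k=4: 6976+0+5·22·9=7966 → min 7508.
Optimal order: (L₁(((L₂L₃)L₄)L₅)) with cost 7508.

7508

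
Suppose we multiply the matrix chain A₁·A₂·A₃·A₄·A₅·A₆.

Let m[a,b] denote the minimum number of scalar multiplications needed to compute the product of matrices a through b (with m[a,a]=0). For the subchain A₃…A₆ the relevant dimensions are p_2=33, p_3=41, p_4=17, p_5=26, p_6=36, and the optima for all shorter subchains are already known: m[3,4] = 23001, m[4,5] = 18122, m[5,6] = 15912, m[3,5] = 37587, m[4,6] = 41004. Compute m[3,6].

m[3,6] = min over k∈[3,5] of m[3,k]+m[k+1,6]+p_{2}·p_k·p_{6}.
k=3: 0 + 41004 + 33·41·36 = 89712; k=4: 23001 + 15912 + 33·17·36 = 59109; k=5: 37587 + 0 + 33·26·36 = 68475.
Minimum: 59109 at k=4.

59109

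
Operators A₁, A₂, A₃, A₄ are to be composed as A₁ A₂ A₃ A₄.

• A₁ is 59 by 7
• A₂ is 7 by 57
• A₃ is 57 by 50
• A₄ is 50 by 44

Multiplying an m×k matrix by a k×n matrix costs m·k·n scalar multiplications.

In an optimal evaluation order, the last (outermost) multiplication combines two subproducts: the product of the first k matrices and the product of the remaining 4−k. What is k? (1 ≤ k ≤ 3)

1

Adjacent pairs: A₁A₂ = 59·7·57 = 23541; A₂A₃ = 7·57·50 = 19950; A₃A₄ = 57·50·44 = 125400.
Length 3: A₁..A₃: k=1: 0+19950+59·7·50=40600; k=2: 23541+0+59·57·50=191691 → min 40600 | A₂..A₄: k=2: 0+125400+7·57·44=142956; k=3: 19950+0+7·50·44=35350 → min 35350.
Top-level splits: k=1: (A₁..A₁)·(A₂..A₄) → 0+35350+59·7·44 = 53522; k=2: (A₁..A₂)·(A₃..A₄) → 23541+125400+59·57·44 = 296913; k=3: (A₁..A₃)·(A₄..A₄) → 40600+0+59·50·44 = 170400.
Best split is after A₁, i.e. k = 1.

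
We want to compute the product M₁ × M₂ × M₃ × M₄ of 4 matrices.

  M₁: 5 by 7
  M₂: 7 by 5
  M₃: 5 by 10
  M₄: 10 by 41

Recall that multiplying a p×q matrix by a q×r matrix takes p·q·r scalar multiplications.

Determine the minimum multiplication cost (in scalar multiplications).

Adjacent pairs: M₁M₂ = 5·7·5 = 175; M₂M₃ = 7·5·10 = 350; M₃M₄ = 5·10·41 = 2050.
Length 3: M₁..M₃: k=1: 0+350+5·7·10=700; k=2: 175+0+5·5·10=425 → min 425 | M₂..M₄: k=2: 0+2050+7·5·41=3485; k=3: 350+0+7·10·41=3220 → min 3220.
Length 4: M₁..M₄: k=1: 0+3220+5·7·41=4655; k=2: 175+2050+5·5·41=3250; k=3: 425+0+5·10·41=2475 → min 2475.
Optimal order: (((M₁ × M₂) × M₃) × M₄) with cost 2475.

2475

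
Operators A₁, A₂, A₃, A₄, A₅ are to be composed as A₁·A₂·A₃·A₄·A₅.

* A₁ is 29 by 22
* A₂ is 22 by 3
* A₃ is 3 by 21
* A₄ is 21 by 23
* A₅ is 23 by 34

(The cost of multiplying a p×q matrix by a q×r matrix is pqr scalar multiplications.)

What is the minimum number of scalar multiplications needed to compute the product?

8667

Adjacent pairs: A₁A₂ = 29·22·3 = 1914; A₂A₃ = 22·3·21 = 1386; A₃A₄ = 3·21·23 = 1449; A₄A₅ = 21·23·34 = 16422.
Length 3: A₁..A₃: k=1: 0+1386+29·22·21=14784; k=2: 1914+0+29·3·21=3741 → min 3741 | A₂..A₄: k=2: 0+1449+22·3·23=2967; k=3: 1386+0+22·21·23=12012 → min 2967 | A₃..A₅: k=3: 0+16422+3·21·34=18564; k=4: 1449+0+3·23·34=3795 → min 3795.
Length 4: A₁..A₄: k=1: 0+2967+29·22·23=17641; k=2: 1914+1449+29·3·23=5364; k=3: 3741+0+29·21·23=17748 → min 5364 | A₂..A₅: k=2: 0+3795+22·3·34=6039; k=3: 1386+16422+22·21·34=33516; k=4: 2967+0+22·23·34=20171 → min 6039.
Length 5: A₁..A₅: k=1: 0+6039+29·22·34=27731; k=2: 1914+3795+29·3·34=8667; k=3: 3741+16422+29·21·34=40869; k=4: 5364+0+29·23·34=28042 → min 8667.
Optimal order: ((A₁·A₂)·((A₃·A₄)·A₅)) with cost 8667.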